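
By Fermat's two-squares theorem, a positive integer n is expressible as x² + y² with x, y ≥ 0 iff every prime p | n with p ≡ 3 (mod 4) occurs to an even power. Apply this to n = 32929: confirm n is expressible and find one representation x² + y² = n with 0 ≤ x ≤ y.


Step 1: Factor n = 32929 = 13 · 17 · 149.
Step 2: Check the mod-4 condition on each prime factor: 13 ≡ 1 (mod 4), exponent 1; 17 ≡ 1 (mod 4), exponent 1; 149 ≡ 1 (mod 4), exponent 1.
All primes ≡ 3 (mod 4) appear to even exponent (or don't appear), so by the two-squares theorem n IS expressible as a sum of two squares.
Step 3: Build a representation. Here n = 13 · 17 · 149 is a product of primes ≡ 1 (mod 4). Each prime p ≡ 1 (mod 4) is itself a sum of two squares; find a² by testing p − a² for a perfect square:
  13: 13 − 1² = 12, 13 − 2² = 9 = 3² ⇒ 13 = 2² + 3².
  17: 17 − 1² = 16 = 4² ⇒ 17 = 1² + 4².
  149: 149 − 1² = 148, 149 − 2² = 145, 149 − 3² = 140, 149 − 4² = 133, 149 − 5² = 124, 149 − 6² = 113, 149 − 7² = 100 = 10² ⇒ 149 = 7² + 10².
  Combine using the Brahmagupta–Fibonacci identity (a² + b²)(c² + d²) = (ac − bd)² + (ad + bc)² = (ac + bd)² + (ad − bc)²:
  13 · 17 = 221: from (2² + 3²)(1² + 4²), take (2·1 − 3·4, 2·4 + 3·1) = (2 − 12, 8 + 3) = (-10, 11); dropping signs (only squares matter) gives (10, 11); check 10² + 11² = 100 + 121 = 221 ✓.
  221 · 149 = 32929: from (10² + 11²)(7² + 10²), take (10·7 − 11·10, 10·10 + 11·7) = (70 − 110, 100 + 77) = (-40, 177); dropping signs (only squares matter) gives (40, 177); check 40² + 177² = 1600 + 31329 = 32929 ✓.
Step 4: Order so x ≤ y and verify: 40² + 177² = 1600 + 31329 = 32929 = n. ✓

n = 32929 = 40² + 177² (one valid representation with x ≤ y).


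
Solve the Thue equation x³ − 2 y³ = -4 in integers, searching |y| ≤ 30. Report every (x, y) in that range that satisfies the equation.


The equation is x³ - 2y³ = -4. For fixed y, x³ = 2·y³ − 4, so a solution requires the RHS to be a perfect cube.
Strategy: iterate y from -30 to 30, compute RHS = 2·y³ − 4, and check whether it is a (positive or negative) perfect cube.
Check small values of y:
  y = 0: RHS = -4 is not a perfect cube.
  y = 1: RHS = -2 is not a perfect cube.
  y = -1: RHS = -6 is not a perfect cube.
  y = 2: RHS = 12 is not a perfect cube.
  y = -2: RHS = -20 is not a perfect cube.
  y = 3: RHS = 50 is not a perfect cube.
  y = -3: RHS = -58 is not a perfect cube.
Continuing the search up to |y| = 30 finds no solutions either.
No (x, y) in the scanned range satisfies the equation.

No integer solutions with |y| ≤ 30.


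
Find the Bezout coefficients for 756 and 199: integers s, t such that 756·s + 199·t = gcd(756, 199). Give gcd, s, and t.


Euclidean algorithm on (756, 199) — divide until remainder is 0:
  756 = 3 · 199 + 159
  199 = 1 · 159 + 40
  159 = 3 · 40 + 39
  40 = 1 · 39 + 1
  39 = 39 · 1 + 0
gcd(756, 199) = 1.
Track Bezout coefficients alongside the remainders: start with r₀ = 756 = a·1 + b·0 (s = 1, t = 0) and r₁ = 199 = a·0 + b·1 (s = 0, t = 1); each new remainder r_{k+1} = r_{k-1} − q_k·r_k inherits s_{k+1} = s_{k-1} − q_k·s_k, t_{k+1} = t_{k-1} − q_k·t_k, so r_k = a·s_k + b·t_k at every step:
  q = 3: r = 159, s = 1 − 3·0 = 1, t = 0 − 3·1 = -3  (check: 756·1 + 199·(-3) = 159)
  q = 1: r = 40, s = 0 − 1·1 = -1, t = 1 − 1·(-3) = 4  (check: 756·(-1) + 199·4 = 40)
  q = 3: r = 39, s = 1 − 3·(-1) = 4, t = -3 − 3·4 = -15  (check: 756·4 + 199·(-15) = 39)
  q = 1: r = 1, s = -1 − 1·4 = -5, t = 4 − 1·(-15) = 19  (check: 756·(-5) + 199·19 = 1)
The row with r = 1 (the gcd) gives the Bezout coefficients s = -5, t = 19.
Result: 756 · (-5) + 199 · (19) = 1.

gcd(756, 199) = 1; s = -5, t = 19 (check: 756·(-5) + 199·19 = 1).


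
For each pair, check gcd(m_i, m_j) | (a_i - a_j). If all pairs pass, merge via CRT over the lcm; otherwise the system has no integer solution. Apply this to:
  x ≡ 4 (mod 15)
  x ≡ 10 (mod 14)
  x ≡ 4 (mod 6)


Moduli 15, 14, 6 are not pairwise coprime, so CRT works modulo lcm(m_i) when all pairwise compatibility conditions hold.
Pairwise compatibility: gcd(m_i, m_j) must divide a_i - a_j for every pair.
Merge one congruence at a time:
  Start: x ≡ 4 (mod 15).
  Combine with x ≡ 10 (mod 14): gcd(15, 14) = 1; 10 - 4 = 6, which IS divisible by 1, so compatible.
    Write x = 4 + 15·t and substitute into x ≡ 10 (mod 14): 15·t ≡ 10 − 4 = 6 (mod 14).
    Reduce coefficients mod 14: 1·t ≡ 6 (mod 14).
    So t ≡ 6 (mod 14).
    Then x = 4 + 15·6 = 94, valid modulo lcm(15, 14) = 210: x ≡ 94 (mod 210).
  Combine with x ≡ 4 (mod 6): gcd(210, 6) = 6; 4 - 94 = -90, which IS divisible by 6, so compatible.
    Write x = 94 + 210·t and substitute into x ≡ 4 (mod 6): 210·t ≡ 4 − 94 = -90 (mod 6).
    Divide the congruence (and modulus) by g = 6: 35·t ≡ -15 (mod 1).
    Modulo 1 every t works; take t = 0.
    Then x = 94 + 210·0 = 94, valid modulo lcm(210, 6) = 210: x ≡ 94 (mod 210).
Verify: 94 mod 15 = 4, 94 mod 14 = 10, 94 mod 6 = 4.

x ≡ 94 (mod 210).


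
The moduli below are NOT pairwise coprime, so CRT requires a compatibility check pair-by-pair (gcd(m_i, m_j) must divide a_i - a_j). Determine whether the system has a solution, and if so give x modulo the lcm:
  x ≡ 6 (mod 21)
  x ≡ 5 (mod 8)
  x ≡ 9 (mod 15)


Moduli 21, 8, 15 are not pairwise coprime, so CRT works modulo lcm(m_i) when all pairwise compatibility conditions hold.
Pairwise compatibility: gcd(m_i, m_j) must divide a_i - a_j for every pair.
Merge one congruence at a time:
  Start: x ≡ 6 (mod 21).
  Combine with x ≡ 5 (mod 8): gcd(21, 8) = 1; 5 - 6 = -1, which IS divisible by 1, so compatible.
    Write x = 6 + 21·t and substitute into x ≡ 5 (mod 8): 21·t ≡ 5 − 6 = -1 (mod 8).
    Reduce coefficients mod 8: 5·t ≡ 7 (mod 8).
    The inverse of 5 mod 8 is 5 (since 5·5 = 25 = 3·8 + 1), so t ≡ 5·7 = 35 ≡ 3 (mod 8).
    Then x = 6 + 21·3 = 69, valid modulo lcm(21, 8) = 168: x ≡ 69 (mod 168).
  Combine with x ≡ 9 (mod 15): gcd(168, 15) = 3; 9 - 69 = -60, which IS divisible by 3, so compatible.
    Write x = 69 + 168·t and substitute into x ≡ 9 (mod 15): 168·t ≡ 9 − 69 = -60 (mod 15).
    Divide the congruence (and modulus) by g = 3: 56·t ≡ -20 (mod 5).
    Reduce coefficients mod 5: 1·t ≡ 0 (mod 5).
    So t ≡ 0 (mod 5).
    Then x = 69 + 168·0 = 69, valid modulo lcm(168, 15) = 840: x ≡ 69 (mod 840).
Verify: 69 mod 21 = 6, 69 mod 8 = 5, 69 mod 15 = 9.

x ≡ 69 (mod 840).


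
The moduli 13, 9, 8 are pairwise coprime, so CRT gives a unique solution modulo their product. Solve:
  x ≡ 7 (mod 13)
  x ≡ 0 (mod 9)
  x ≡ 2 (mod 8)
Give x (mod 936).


Moduli 13, 9, 8 are pairwise coprime; by CRT there is a unique solution modulo M = 13 · 9 · 8 = 936.
Solve pairwise, accumulating the modulus:
  Start with x ≡ 7 (mod 13).
  Combine with x ≡ 0 (mod 9): since gcd(13, 9) = 1, we get a unique residue mod 117.
    Write x = 7 + 13·t and substitute into x ≡ 0 (mod 9): 13·t ≡ 0 − 7 = -7 (mod 9).
    Reduce coefficients mod 9: 4·t ≡ 2 (mod 9).
    The inverse of 4 mod 9 is 7 (since 4·7 = 28 = 3·9 + 1), so t ≡ 7·2 = 14 ≡ 5 (mod 9).
    Then x = 7 + 13·5 = 72, valid modulo lcm(13, 9) = 117: x ≡ 72 (mod 117).
  Combine with x ≡ 2 (mod 8): since gcd(117, 8) = 1, we get a unique residue mod 936.
    Write x = 72 + 117·t and substitute into x ≡ 2 (mod 8): 117·t ≡ 2 − 72 = -70 (mod 8).
    Reduce coefficients mod 8: 5·t ≡ 2 (mod 8).
    The inverse of 5 mod 8 is 5 (since 5·5 = 25 = 3·8 + 1), so t ≡ 5·2 = 10 ≡ 2 (mod 8).
    Then x = 72 + 117·2 = 306, valid modulo lcm(117, 8) = 936: x ≡ 306 (mod 936).
Verify: 306 mod 13 = 7 ✓, 306 mod 9 = 0 ✓, 306 mod 8 = 2 ✓.

x ≡ 306 (mod 936).


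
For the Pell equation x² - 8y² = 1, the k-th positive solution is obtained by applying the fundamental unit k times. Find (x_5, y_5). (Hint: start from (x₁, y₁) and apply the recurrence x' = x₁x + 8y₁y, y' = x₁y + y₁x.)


Step 1: Find the fundamental solution (x₁, y₁) of x² - 8y² = 1.
  Expand √8 as a continued fraction. a₀ = ⌊√8⌋ = 2; iterate m_{k+1} = d_k·a_k − m_k, d_{k+1} = (8 − m_{k+1}²)/d_k, a_{k+1} = ⌊(a₀ + m_{k+1})/d_{k+1}⌋ (starting m₀ = 0, d₀ = 1), with convergents p_k = a_k·p_{k-1} + p_{k-2}, q_k = a_k·q_{k-1} + q_{k-2} (p₋₁ = 1, q₋₁ = 0):
  k = 0: a₀ = 2; p₀/q₀ = 2/1; p₀² − 8·q₀² = 4 − 8 = -4.
  k = 1: m = 2, d = 4, a = ⌊(2 + 2)/4⌋ = 1; p/q = (1·2 + 1)/(1·1 + 0) = 3/1; p² − 8·q² = 9 − 8 = 1.
  The first convergent with p² − 8·q² = 1 gives the fundamental solution (x₁, y₁) = (3, 1).
Step 2: Apply the recurrence (x_{n+1}, y_{n+1}) = (x₁x_n + 8y₁y_n, x₁y_n + y₁x_n) repeatedly.
  From (x_1, y_1) = (3, 1): x_2 = 3·3 + 8·1·1 = 17; y_2 = 3·1 + 1·3 = 6.
  From (x_2, y_2) = (17, 6): x_3 = 3·17 + 8·1·6 = 99; y_3 = 3·6 + 1·17 = 35.
  From (x_3, y_3) = (99, 35): x_4 = 3·99 + 8·1·35 = 577; y_4 = 3·35 + 1·99 = 204.
  From (x_4, y_4) = (577, 204): x_5 = 3·577 + 8·1·204 = 3363; y_5 = 3·204 + 1·577 = 1189.
Step 3: Verify x_5² - 8·y_5² = 11309769 - 11309768 = 1 (should be 1). ✓

(x_1, y_1) = (3, 1); (x_5, y_5) = (3363, 1189).


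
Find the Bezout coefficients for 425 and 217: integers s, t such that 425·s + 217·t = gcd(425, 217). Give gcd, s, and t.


Euclidean algorithm on (425, 217) — divide until remainder is 0:
  425 = 1 · 217 + 208
  217 = 1 · 208 + 9
  208 = 23 · 9 + 1
  9 = 9 · 1 + 0
gcd(425, 217) = 1.
Track Bezout coefficients alongside the remainders: start with r₀ = 425 = a·1 + b·0 (s = 1, t = 0) and r₁ = 217 = a·0 + b·1 (s = 0, t = 1); each new remainder r_{k+1} = r_{k-1} − q_k·r_k inherits s_{k+1} = s_{k-1} − q_k·s_k, t_{k+1} = t_{k-1} − q_k·t_k, so r_k = a·s_k + b·t_k at every step:
  q = 1: r = 208, s = 1 − 1·0 = 1, t = 0 − 1·1 = -1  (check: 425·1 + 217·(-1) = 208)
  q = 1: r = 9, s = 0 − 1·1 = -1, t = 1 − 1·(-1) = 2  (check: 425·(-1) + 217·2 = 9)
  q = 23: r = 1, s = 1 − 23·(-1) = 24, t = -1 − 23·2 = -47  (check: 425·24 + 217·(-47) = 1)
The row with r = 1 (the gcd) gives the Bezout coefficients s = 24, t = -47.
Result: 425 · (24) + 217 · (-47) = 1.

gcd(425, 217) = 1; s = 24, t = -47 (check: 425·24 + 217·(-47) = 1).


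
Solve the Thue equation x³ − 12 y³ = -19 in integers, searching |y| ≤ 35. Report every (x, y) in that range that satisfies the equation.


The equation is x³ - 12y³ = -19. For fixed y, x³ = 12·y³ − 19, so a solution requires the RHS to be a perfect cube.
Strategy: iterate y from -35 to 35, compute RHS = 12·y³ − 19, and check whether it is a (positive or negative) perfect cube.
Check small values of y:
  y = 0: RHS = -19 is not a perfect cube.
  y = 1: RHS = -7 is not a perfect cube.
  y = -1: RHS = -31 is not a perfect cube.
  y = 2: RHS = 77 is not a perfect cube.
  y = -2: RHS = -115 is not a perfect cube.
  y = 3: RHS = 305 is not a perfect cube.
  y = -3: RHS = -343 = (-7)³ ⇒ x = -7 works.
Continuing the search up to |y| = 35 finds no further solutions beyond those listed.
Collected solutions: (-7, -3).

Solutions (with |y| ≤ 35): (-7, -3).


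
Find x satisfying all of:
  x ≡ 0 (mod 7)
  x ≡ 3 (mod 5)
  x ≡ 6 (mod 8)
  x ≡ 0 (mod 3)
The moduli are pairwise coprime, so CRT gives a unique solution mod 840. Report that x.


Product of moduli M = 7 · 5 · 8 · 3 = 840.
Merge one congruence at a time:
  Start: x ≡ 0 (mod 7).
  Combine with x ≡ 3 (mod 5); new modulus lcm = 35.
    Write x = 0 + 7·t and substitute into x ≡ 3 (mod 5): 7·t ≡ 3 − 0 = 3 (mod 5).
    Reduce coefficients mod 5: 2·t ≡ 3 (mod 5).
    The inverse of 2 mod 5 is 3 (since 2·3 = 6 = 1·5 + 1), so t ≡ 3·3 = 9 ≡ 4 (mod 5).
    Then x = 0 + 7·4 = 28, valid modulo lcm(7, 5) = 35: x ≡ 28 (mod 35).
  Combine with x ≡ 6 (mod 8); new modulus lcm = 280.
    Write x = 28 + 35·t and substitute into x ≡ 6 (mod 8): 35·t ≡ 6 − 28 = -22 (mod 8).
    Reduce coefficients mod 8: 3·t ≡ 2 (mod 8).
    The inverse of 3 mod 8 is 3 (since 3·3 = 9 = 1·8 + 1), so t ≡ 3·2 = 6 ≡ 6 (mod 8).
    Then x = 28 + 35·6 = 238, valid modulo lcm(35, 8) = 280: x ≡ 238 (mod 280).
  Combine with x ≡ 0 (mod 3); new modulus lcm = 840.
    Write x = 238 + 280·t and substitute into x ≡ 0 (mod 3): 280·t ≡ 0 − 238 = -238 (mod 3).
    Reduce coefficients mod 3: 1·t ≡ 2 (mod 3).
    So t ≡ 2 (mod 3).
    Then x = 238 + 280·2 = 798, valid modulo lcm(280, 3) = 840: x ≡ 798 (mod 840).
Verify against each original: 798 mod 7 = 0, 798 mod 5 = 3, 798 mod 8 = 6, 798 mod 3 = 0.

x ≡ 798 (mod 840).


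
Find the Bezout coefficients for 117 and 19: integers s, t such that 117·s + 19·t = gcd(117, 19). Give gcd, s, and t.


Euclidean algorithm on (117, 19) — divide until remainder is 0:
  117 = 6 · 19 + 3
  19 = 6 · 3 + 1
  3 = 3 · 1 + 0
gcd(117, 19) = 1.
Track Bezout coefficients alongside the remainders: start with r₀ = 117 = a·1 + b·0 (s = 1, t = 0) and r₁ = 19 = a·0 + b·1 (s = 0, t = 1); each new remainder r_{k+1} = r_{k-1} − q_k·r_k inherits s_{k+1} = s_{k-1} − q_k·s_k, t_{k+1} = t_{k-1} − q_k·t_k, so r_k = a·s_k + b·t_k at every step:
  q = 6: r = 3, s = 1 − 6·0 = 1, t = 0 − 6·1 = -6  (check: 117·1 + 19·(-6) = 3)
  q = 6: r = 1, s = 0 − 6·1 = -6, t = 1 − 6·(-6) = 37  (check: 117·(-6) + 19·37 = 1)
The row with r = 1 (the gcd) gives the Bezout coefficients s = -6, t = 37.
Result: 117 · (-6) + 19 · (37) = 1.

gcd(117, 19) = 1; s = -6, t = 37 (check: 117·(-6) + 19·37 = 1).


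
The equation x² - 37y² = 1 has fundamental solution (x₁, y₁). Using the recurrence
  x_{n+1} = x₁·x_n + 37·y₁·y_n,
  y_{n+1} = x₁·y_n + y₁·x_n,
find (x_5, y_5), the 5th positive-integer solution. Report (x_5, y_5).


Step 1: Find the fundamental solution (x₁, y₁) of x² - 37y² = 1.
  Expand √37 as a continued fraction. a₀ = ⌊√37⌋ = 6; iterate m_{k+1} = d_k·a_k − m_k, d_{k+1} = (37 − m_{k+1}²)/d_k, a_{k+1} = ⌊(a₀ + m_{k+1})/d_{k+1}⌋ (starting m₀ = 0, d₀ = 1), with convergents p_k = a_k·p_{k-1} + p_{k-2}, q_k = a_k·q_{k-1} + q_{k-2} (p₋₁ = 1, q₋₁ = 0):
  k = 0: a₀ = 6; p₀/q₀ = 6/1; p₀² − 37·q₀² = 36 − 37 = -1.
  k = 1: m = 6, d = 1, a = ⌊(6 + 6)/1⌋ = 12; p/q = (12·6 + 1)/(12·1 + 0) = 73/12; p² − 37·q² = 5329 − 5328 = 1.
  The first convergent with p² − 37·q² = 1 gives the fundamental solution (x₁, y₁) = (73, 12).
Step 2: Apply the recurrence (x_{n+1}, y_{n+1}) = (x₁x_n + 37y₁y_n, x₁y_n + y₁x_n) repeatedly.
  From (x_1, y_1) = (73, 12): x_2 = 73·73 + 37·12·12 = 10657; y_2 = 73·12 + 12·73 = 1752.
  From (x_2, y_2) = (10657, 1752): x_3 = 73·10657 + 37·12·1752 = 1555849; y_3 = 73·1752 + 12·10657 = 255780.
  From (x_3, y_3) = (1555849, 255780): x_4 = 73·1555849 + 37·12·255780 = 227143297; y_4 = 73·255780 + 12·1555849 = 37342128.
  From (x_4, y_4) = (227143297, 37342128): x_5 = 73·227143297 + 37·12·37342128 = 33161365513; y_5 = 73·37342128 + 12·227143297 = 5451694908.
Step 3: Verify x_5² - 37·y_5² = 1099676162686785753169 - 1099676162686785753168 = 1 (should be 1). ✓

(x_1, y_1) = (73, 12); (x_5, y_5) = (33161365513, 5451694908).


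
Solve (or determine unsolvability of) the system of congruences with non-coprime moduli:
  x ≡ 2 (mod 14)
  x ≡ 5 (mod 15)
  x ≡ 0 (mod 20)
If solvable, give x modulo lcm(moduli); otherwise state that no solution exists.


Moduli 14, 15, 20 are not pairwise coprime, so CRT works modulo lcm(m_i) when all pairwise compatibility conditions hold.
Pairwise compatibility: gcd(m_i, m_j) must divide a_i - a_j for every pair.
Merge one congruence at a time:
  Start: x ≡ 2 (mod 14).
  Combine with x ≡ 5 (mod 15): gcd(14, 15) = 1; 5 - 2 = 3, which IS divisible by 1, so compatible.
    Write x = 2 + 14·t and substitute into x ≡ 5 (mod 15): 14·t ≡ 5 − 2 = 3 (mod 15).
    The inverse of 14 mod 15 is 14 (since 14·14 = 196 = 13·15 + 1), so t ≡ 14·3 = 42 ≡ 12 (mod 15).
    Then x = 2 + 14·12 = 170, valid modulo lcm(14, 15) = 210: x ≡ 170 (mod 210).
  Combine with x ≡ 0 (mod 20): gcd(210, 20) = 10; 0 - 170 = -170, which IS divisible by 10, so compatible.
    Write x = 170 + 210·t and substitute into x ≡ 0 (mod 20): 210·t ≡ 0 − 170 = -170 (mod 20).
    Divide the congruence (and modulus) by g = 10: 21·t ≡ -17 (mod 2).
    Reduce coefficients mod 2: 1·t ≡ 1 (mod 2).
    So t ≡ 1 (mod 2).
    Then x = 170 + 210·1 = 380, valid modulo lcm(210, 20) = 420: x ≡ 380 (mod 420).
Verify: 380 mod 14 = 2, 380 mod 15 = 5, 380 mod 20 = 0.

x ≡ 380 (mod 420).


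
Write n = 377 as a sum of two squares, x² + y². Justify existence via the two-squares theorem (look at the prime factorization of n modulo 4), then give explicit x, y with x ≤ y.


Step 1: Factor n = 377 = 13 · 29.
Step 2: Check the mod-4 condition on each prime factor: 13 ≡ 1 (mod 4), exponent 1; 29 ≡ 1 (mod 4), exponent 1.
All primes ≡ 3 (mod 4) appear to even exponent (or don't appear), so by the two-squares theorem n IS expressible as a sum of two squares.
Step 3: Build a representation. Here n = 13 · 29 is a product of primes ≡ 1 (mod 4). Each prime p ≡ 1 (mod 4) is itself a sum of two squares; find a² by testing p − a² for a perfect square:
  13: 13 − 1² = 12, 13 − 2² = 9 = 3² ⇒ 13 = 2² + 3².
  29: 29 − 1² = 28, 29 − 2² = 25 = 5² ⇒ 29 = 2² + 5².
  Combine using the Brahmagupta–Fibonacci identity (a² + b²)(c² + d²) = (ac − bd)² + (ad + bc)² = (ac + bd)² + (ad − bc)²:
  13 · 29 = 377: from (2² + 3²)(2² + 5²), take (2·2 − 3·5, 2·5 + 3·2) = (4 − 15, 10 + 6) = (-11, 16); dropping signs (only squares matter) gives (11, 16); check 11² + 16² = 121 + 256 = 377 ✓.
Step 4: Order so x ≤ y and verify: 11² + 16² = 121 + 256 = 377 = n. ✓

n = 377 = 11² + 16² (one valid representation with x ≤ y).


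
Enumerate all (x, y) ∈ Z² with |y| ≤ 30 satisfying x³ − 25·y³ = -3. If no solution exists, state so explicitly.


The equation is x³ - 25y³ = -3. For fixed y, x³ = 25·y³ − 3, so a solution requires the RHS to be a perfect cube.
Strategy: iterate y from -30 to 30, compute RHS = 25·y³ − 3, and check whether it is a (positive or negative) perfect cube.
Check small values of y:
  y = 0: RHS = -3 is not a perfect cube.
  y = 1: RHS = 22 is not a perfect cube.
  y = -1: RHS = -28 is not a perfect cube.
  y = 2: RHS = 197 is not a perfect cube.
  y = -2: RHS = -203 is not a perfect cube.
  y = 3: RHS = 672 is not a perfect cube.
  y = -3: RHS = -678 is not a perfect cube.
Continuing the search up to |y| = 30 finds no solutions either.
No (x, y) in the scanned range satisfies the equation.

No integer solutions with |y| ≤ 30.


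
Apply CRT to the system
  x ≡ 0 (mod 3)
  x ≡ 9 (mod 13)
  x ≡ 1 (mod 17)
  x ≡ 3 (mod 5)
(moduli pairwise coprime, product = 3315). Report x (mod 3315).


Product of moduli M = 3 · 13 · 17 · 5 = 3315.
Merge one congruence at a time:
  Start: x ≡ 0 (mod 3).
  Combine with x ≡ 9 (mod 13); new modulus lcm = 39.
    Write x = 0 + 3·t and substitute into x ≡ 9 (mod 13): 3·t ≡ 9 − 0 = 9 (mod 13).
    The inverse of 3 mod 13 is 9 (since 3·9 = 27 = 2·13 + 1), so t ≡ 9·9 = 81 ≡ 3 (mod 13).
    Then x = 0 + 3·3 = 9, valid modulo lcm(3, 13) = 39: x ≡ 9 (mod 39).
  Combine with x ≡ 1 (mod 17); new modulus lcm = 663.
    Write x = 9 + 39·t and substitute into x ≡ 1 (mod 17): 39·t ≡ 1 − 9 = -8 (mod 17).
    Reduce coefficients mod 17: 5·t ≡ 9 (mod 17).
    The inverse of 5 mod 17 is 7 (since 5·7 = 35 = 2·17 + 1), so t ≡ 7·9 = 63 ≡ 12 (mod 17).
    Then x = 9 + 39·12 = 477, valid modulo lcm(39, 17) = 663: x ≡ 477 (mod 663).
  Combine with x ≡ 3 (mod 5); new modulus lcm = 3315.
    Write x = 477 + 663·t and substitute into x ≡ 3 (mod 5): 663·t ≡ 3 − 477 = -474 (mod 5).
    Reduce coefficients mod 5: 3·t ≡ 1 (mod 5).
    The inverse of 3 mod 5 is 2 (since 3·2 = 6 = 1·5 + 1), so t ≡ 2·1 = 2 ≡ 2 (mod 5).
    Then x = 477 + 663·2 = 1803, valid modulo lcm(663, 5) = 3315: x ≡ 1803 (mod 3315).
Verify against each original: 1803 mod 3 = 0, 1803 mod 13 = 9, 1803 mod 17 = 1, 1803 mod 5 = 3.

x ≡ 1803 (mod 3315).


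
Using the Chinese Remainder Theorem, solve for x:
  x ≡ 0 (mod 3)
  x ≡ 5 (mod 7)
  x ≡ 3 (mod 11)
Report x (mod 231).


Moduli 3, 7, 11 are pairwise coprime; by CRT there is a unique solution modulo M = 3 · 7 · 11 = 231.
Solve pairwise, accumulating the modulus:
  Start with x ≡ 0 (mod 3).
  Combine with x ≡ 5 (mod 7): since gcd(3, 7) = 1, we get a unique residue mod 21.
    Write x = 0 + 3·t and substitute into x ≡ 5 (mod 7): 3·t ≡ 5 − 0 = 5 (mod 7).
    The inverse of 3 mod 7 is 5 (since 3·5 = 15 = 2·7 + 1), so t ≡ 5·5 = 25 ≡ 4 (mod 7).
    Then x = 0 + 3·4 = 12, valid modulo lcm(3, 7) = 21: x ≡ 12 (mod 21).
  Combine with x ≡ 3 (mod 11): since gcd(21, 11) = 1, we get a unique residue mod 231.
    Write x = 12 + 21·t and substitute into x ≡ 3 (mod 11): 21·t ≡ 3 − 12 = -9 (mod 11).
    Reduce coefficients mod 11: 10·t ≡ 2 (mod 11).
    The inverse of 10 mod 11 is 10 (since 10·10 = 100 = 9·11 + 1), so t ≡ 10·2 = 20 ≡ 9 (mod 11).
    Then x = 12 + 21·9 = 201, valid modulo lcm(21, 11) = 231: x ≡ 201 (mod 231).
Verify: 201 mod 3 = 0 ✓, 201 mod 7 = 5 ✓, 201 mod 11 = 3 ✓.

x ≡ 201 (mod 231).


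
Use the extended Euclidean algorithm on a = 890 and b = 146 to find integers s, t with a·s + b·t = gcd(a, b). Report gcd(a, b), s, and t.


Euclidean algorithm on (890, 146) — divide until remainder is 0:
  890 = 6 · 146 + 14
  146 = 10 · 14 + 6
  14 = 2 · 6 + 2
  6 = 3 · 2 + 0
gcd(890, 146) = 2.
Track Bezout coefficients alongside the remainders: start with r₀ = 890 = a·1 + b·0 (s = 1, t = 0) and r₁ = 146 = a·0 + b·1 (s = 0, t = 1); each new remainder r_{k+1} = r_{k-1} − q_k·r_k inherits s_{k+1} = s_{k-1} − q_k·s_k, t_{k+1} = t_{k-1} − q_k·t_k, so r_k = a·s_k + b·t_k at every step:
  q = 6: r = 14, s = 1 − 6·0 = 1, t = 0 − 6·1 = -6  (check: 890·1 + 146·(-6) = 14)
  q = 10: r = 6, s = 0 − 10·1 = -10, t = 1 − 10·(-6) = 61  (check: 890·(-10) + 146·61 = 6)
  q = 2: r = 2, s = 1 − 2·(-10) = 21, t = -6 − 2·61 = -128  (check: 890·21 + 146·(-128) = 2)
The row with r = 2 (the gcd) gives the Bezout coefficients s = 21, t = -128.
Result: 890 · (21) + 146 · (-128) = 2.

gcd(890, 146) = 2; s = 21, t = -128 (check: 890·21 + 146·(-128) = 2).


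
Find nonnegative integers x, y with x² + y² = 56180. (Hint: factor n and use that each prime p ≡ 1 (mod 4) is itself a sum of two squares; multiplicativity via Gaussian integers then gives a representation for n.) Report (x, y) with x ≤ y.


Step 1: Factor n = 56180 = 2^2 · 5 · 53^2.
Step 2: Check the mod-4 condition on each prime factor: 2 = 2 (special); 5 ≡ 1 (mod 4), exponent 1; 53 ≡ 1 (mod 4), exponent 2.
All primes ≡ 3 (mod 4) appear to even exponent (or don't appear), so by the two-squares theorem n IS expressible as a sum of two squares.
Step 3: Build a representation. Group n = k² · m with k = 2 and m = 5 · 53 · 53 = 14045 (a product of primes ≡ 1 (mod 4)); a representation of m scales to one of n via (k·x)² + (k·y)² = k²(x² + y²). Each prime p ≡ 1 (mod 4) is itself a sum of two squares; find a² by testing p − a² for a perfect square:
  5: 5 − 1² = 4 = 2² ⇒ 5 = 1² + 2².
  53: 53 − 1² = 52, 53 − 2² = 49 = 7² ⇒ 53 = 2² + 7².
  Combine using the Brahmagupta–Fibonacci identity (a² + b²)(c² + d²) = (ac − bd)² + (ad + bc)² = (ac + bd)² + (ad − bc)²:
  5 · 53 = 265: from (1² + 2²)(2² + 7²), take (1·2 − 2·7, 1·7 + 2·2) = (2 − 14, 7 + 4) = (-12, 11); dropping signs (only squares matter) gives (12, 11); check 12² + 11² = 144 + 121 = 265 ✓.
  265 · 53 = 14045: from (12² + 11²)(2² + 7²), take (12·2 − 11·7, 12·7 + 11·2) = (24 − 77, 84 + 22) = (-53, 106); dropping signs (only squares matter) gives (53, 106); check 53² + 106² = 2809 + 11236 = 14045 ✓.
  Scale by k = 2: (2·53, 2·106) = (106, 212).
Step 4: Order so x ≤ y and verify: 106² + 212² = 11236 + 44944 = 56180 = n. ✓

n = 56180 = 106² + 212² (one valid representation with x ≤ y).


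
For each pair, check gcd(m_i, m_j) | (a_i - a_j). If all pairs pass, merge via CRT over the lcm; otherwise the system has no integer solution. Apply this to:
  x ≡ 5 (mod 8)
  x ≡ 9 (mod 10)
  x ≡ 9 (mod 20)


Moduli 8, 10, 20 are not pairwise coprime, so CRT works modulo lcm(m_i) when all pairwise compatibility conditions hold.
Pairwise compatibility: gcd(m_i, m_j) must divide a_i - a_j for every pair.
Merge one congruence at a time:
  Start: x ≡ 5 (mod 8).
  Combine with x ≡ 9 (mod 10): gcd(8, 10) = 2; 9 - 5 = 4, which IS divisible by 2, so compatible.
    Write x = 5 + 8·t and substitute into x ≡ 9 (mod 10): 8·t ≡ 9 − 5 = 4 (mod 10).
    Divide the congruence (and modulus) by g = 2: 4·t ≡ 2 (mod 5).
    The inverse of 4 mod 5 is 4 (since 4·4 = 16 = 3·5 + 1), so t ≡ 4·2 = 8 ≡ 3 (mod 5).
    Then x = 5 + 8·3 = 29, valid modulo lcm(8, 10) = 40: x ≡ 29 (mod 40).
  Combine with x ≡ 9 (mod 20): gcd(40, 20) = 20; 9 - 29 = -20, which IS divisible by 20, so compatible.
    Write x = 29 + 40·t and substitute into x ≡ 9 (mod 20): 40·t ≡ 9 − 29 = -20 (mod 20).
    Divide the congruence (and modulus) by g = 20: 2·t ≡ -1 (mod 1).
    Modulo 1 every t works; take t = 0.
    Then x = 29 + 40·0 = 29, valid modulo lcm(40, 20) = 40: x ≡ 29 (mod 40).
Verify: 29 mod 8 = 5, 29 mod 10 = 9, 29 mod 20 = 9.

x ≡ 29 (mod 40).


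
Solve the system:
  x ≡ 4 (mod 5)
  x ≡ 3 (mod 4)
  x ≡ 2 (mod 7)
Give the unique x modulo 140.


Moduli 5, 4, 7 are pairwise coprime; by CRT there is a unique solution modulo M = 5 · 4 · 7 = 140.
Solve pairwise, accumulating the modulus:
  Start with x ≡ 4 (mod 5).
  Combine with x ≡ 3 (mod 4): since gcd(5, 4) = 1, we get a unique residue mod 20.
    Write x = 4 + 5·t and substitute into x ≡ 3 (mod 4): 5·t ≡ 3 − 4 = -1 (mod 4).
    Reduce coefficients mod 4: 1·t ≡ 3 (mod 4).
    So t ≡ 3 (mod 4).
    Then x = 4 + 5·3 = 19, valid modulo lcm(5, 4) = 20: x ≡ 19 (mod 20).
  Combine with x ≡ 2 (mod 7): since gcd(20, 7) = 1, we get a unique residue mod 140.
    Write x = 19 + 20·t and substitute into x ≡ 2 (mod 7): 20·t ≡ 2 − 19 = -17 (mod 7).
    Reduce coefficients mod 7: 6·t ≡ 4 (mod 7).
    The inverse of 6 mod 7 is 6 (since 6·6 = 36 = 5·7 + 1), so t ≡ 6·4 = 24 ≡ 3 (mod 7).
    Then x = 19 + 20·3 = 79, valid modulo lcm(20, 7) = 140: x ≡ 79 (mod 140).
Verify: 79 mod 5 = 4 ✓, 79 mod 4 = 3 ✓, 79 mod 7 = 2 ✓.

x ≡ 79 (mod 140).


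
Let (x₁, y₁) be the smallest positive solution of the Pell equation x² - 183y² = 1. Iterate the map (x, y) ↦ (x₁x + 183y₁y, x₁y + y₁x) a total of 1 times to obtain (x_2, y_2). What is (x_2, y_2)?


Step 1: Find the fundamental solution (x₁, y₁) of x² - 183y² = 1.
  Expand √183 as a continued fraction. a₀ = ⌊√183⌋ = 13; iterate m_{k+1} = d_k·a_k − m_k, d_{k+1} = (183 − m_{k+1}²)/d_k, a_{k+1} = ⌊(a₀ + m_{k+1})/d_{k+1}⌋ (starting m₀ = 0, d₀ = 1), with convergents p_k = a_k·p_{k-1} + p_{k-2}, q_k = a_k·q_{k-1} + q_{k-2} (p₋₁ = 1, q₋₁ = 0):
  k = 0: a₀ = 13; p₀/q₀ = 13/1; p₀² − 183·q₀² = 169 − 183 = -14.
  k = 1: m = 13, d = 14, a = ⌊(13 + 13)/14⌋ = 1; p/q = (1·13 + 1)/(1·1 + 0) = 14/1; p² − 183·q² = 196 − 183 = 13.
  k = 2: m = 1, d = 13, a = ⌊(13 + 1)/13⌋ = 1; p/q = (1·14 + 13)/(1·1 + 1) = 27/2; p² − 183·q² = 729 − 732 = -3.
  k = 3: m = 12, d = 3, a = ⌊(13 + 12)/3⌋ = 8; p/q = (8·27 + 14)/(8·2 + 1) = 230/17; p² − 183·q² = 52900 − 52887 = 13.
  k = 4: m = 12, d = 13, a = ⌊(13 + 12)/13⌋ = 1; p/q = (1·230 + 27)/(1·17 + 2) = 257/19; p² − 183·q² = 66049 − 66063 = -14.
  k = 5: m = 1, d = 14, a = ⌊(13 + 1)/14⌋ = 1; p/q = (1·257 + 230)/(1·19 + 17) = 487/36; p² − 183·q² = 237169 − 237168 = 1.
  The first convergent with p² − 183·q² = 1 gives the fundamental solution (x₁, y₁) = (487, 36).
Step 2: Apply the recurrence (x_{n+1}, y_{n+1}) = (x₁x_n + 183y₁y_n, x₁y_n + y₁x_n) repeatedly.
  From (x_1, y_1) = (487, 36): x_2 = 487·487 + 183·36·36 = 474337; y_2 = 487·36 + 36·487 = 35064.
Step 3: Verify x_2² - 183·y_2² = 224995589569 - 224995589568 = 1 (should be 1). ✓

(x_1, y_1) = (487, 36); (x_2, y_2) = (474337, 35064).


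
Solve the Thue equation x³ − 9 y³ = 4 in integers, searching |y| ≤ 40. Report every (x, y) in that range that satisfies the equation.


The equation is x³ - 9y³ = 4. For fixed y, x³ = 9·y³ + 4, so a solution requires the RHS to be a perfect cube.
Strategy: iterate y from -40 to 40, compute RHS = 9·y³ + 4, and check whether it is a (positive or negative) perfect cube.
Check small values of y:
  y = 0: RHS = 4 is not a perfect cube.
  y = 1: RHS = 13 is not a perfect cube.
  y = -1: RHS = -5 is not a perfect cube.
  y = 2: RHS = 76 is not a perfect cube.
  y = -2: RHS = -68 is not a perfect cube.
  y = 3: RHS = 247 is not a perfect cube.
  y = -3: RHS = -239 is not a perfect cube.
Continuing the search up to |y| = 40 finds no solutions either.
No (x, y) in the scanned range satisfies the equation.

No integer solutions with |y| ≤ 40.


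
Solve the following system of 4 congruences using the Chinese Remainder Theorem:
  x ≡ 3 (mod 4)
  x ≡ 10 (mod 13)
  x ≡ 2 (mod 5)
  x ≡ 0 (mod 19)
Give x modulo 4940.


Product of moduli M = 4 · 13 · 5 · 19 = 4940.
Merge one congruence at a time:
  Start: x ≡ 3 (mod 4).
  Combine with x ≡ 10 (mod 13); new modulus lcm = 52.
    Write x = 3 + 4·t and substitute into x ≡ 10 (mod 13): 4·t ≡ 10 − 3 = 7 (mod 13).
    The inverse of 4 mod 13 is 10 (since 4·10 = 40 = 3·13 + 1), so t ≡ 10·7 = 70 ≡ 5 (mod 13).
    Then x = 3 + 4·5 = 23, valid modulo lcm(4, 13) = 52: x ≡ 23 (mod 52).
  Combine with x ≡ 2 (mod 5); new modulus lcm = 260.
    Write x = 23 + 52·t and substitute into x ≡ 2 (mod 5): 52·t ≡ 2 − 23 = -21 (mod 5).
    Reduce coefficients mod 5: 2·t ≡ 4 (mod 5).
    The inverse of 2 mod 5 is 3 (since 2·3 = 6 = 1·5 + 1), so t ≡ 3·4 = 12 ≡ 2 (mod 5).
    Then x = 23 + 52·2 = 127, valid modulo lcm(52, 5) = 260: x ≡ 127 (mod 260).
  Combine with x ≡ 0 (mod 19); new modulus lcm = 4940.
    Write x = 127 + 260·t and substitute into x ≡ 0 (mod 19): 260·t ≡ 0 − 127 = -127 (mod 19).
    Reduce coefficients mod 19: 13·t ≡ 6 (mod 19).
    The inverse of 13 mod 19 is 3 (since 13·3 = 39 = 2·19 + 1), so t ≡ 3·6 = 18 ≡ 18 (mod 19).
    Then x = 127 + 260·18 = 4807, valid modulo lcm(260, 19) = 4940: x ≡ 4807 (mod 4940).
Verify against each original: 4807 mod 4 = 3, 4807 mod 13 = 10, 4807 mod 5 = 2, 4807 mod 19 = 0.

x ≡ 4807 (mod 4940).


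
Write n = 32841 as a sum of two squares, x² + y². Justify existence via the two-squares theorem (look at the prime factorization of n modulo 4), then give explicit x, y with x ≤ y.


Step 1: Factor n = 32841 = 3^2 · 41 · 89.
Step 2: Check the mod-4 condition on each prime factor: 3 ≡ 3 (mod 4), exponent 2 (must be even); 41 ≡ 1 (mod 4), exponent 1; 89 ≡ 1 (mod 4), exponent 1.
All primes ≡ 3 (mod 4) appear to even exponent (or don't appear), so by the two-squares theorem n IS expressible as a sum of two squares.
Step 3: Build a representation. Group n = k² · m with k = 3 and m = 41 · 89 = 3649 (a product of primes ≡ 1 (mod 4)); a representation of m scales to one of n via (k·x)² + (k·y)² = k²(x² + y²). Each prime p ≡ 1 (mod 4) is itself a sum of two squares; find a² by testing p − a² for a perfect square:
  41: 41 − 1² = 40, 41 − 2² = 37, 41 − 3² = 32, 41 − 4² = 25 = 5² ⇒ 41 = 4² + 5².
  89: 89 − 1² = 88, 89 − 2² = 85, 89 − 3² = 80, 89 − 4² = 73, 89 − 5² = 64 = 8² ⇒ 89 = 5² + 8².
  Combine using the Brahmagupta–Fibonacci identity (a² + b²)(c² + d²) = (ac − bd)² + (ad + bc)² = (ac + bd)² + (ad − bc)²:
  41 · 89 = 3649: from (4² + 5²)(5² + 8²), take (4·5 − 5·8, 4·8 + 5·5) = (20 − 40, 32 + 25) = (-20, 57); dropping signs (only squares matter) gives (20, 57); check 20² + 57² = 400 + 3249 = 3649 ✓.
  Scale by k = 3: (3·20, 3·57) = (60, 171).
Step 4: Order so x ≤ y and verify: 60² + 171² = 3600 + 29241 = 32841 = n. ✓

n = 32841 = 60² + 171² (one valid representation with x ≤ y).


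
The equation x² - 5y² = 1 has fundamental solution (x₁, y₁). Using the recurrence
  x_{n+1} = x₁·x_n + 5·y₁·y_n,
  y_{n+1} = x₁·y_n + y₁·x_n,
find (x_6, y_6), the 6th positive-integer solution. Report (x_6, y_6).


Step 1: Find the fundamental solution (x₁, y₁) of x² - 5y² = 1.
  Expand √5 as a continued fraction. a₀ = ⌊√5⌋ = 2; iterate m_{k+1} = d_k·a_k − m_k, d_{k+1} = (5 − m_{k+1}²)/d_k, a_{k+1} = ⌊(a₀ + m_{k+1})/d_{k+1}⌋ (starting m₀ = 0, d₀ = 1), with convergents p_k = a_k·p_{k-1} + p_{k-2}, q_k = a_k·q_{k-1} + q_{k-2} (p₋₁ = 1, q₋₁ = 0):
  k = 0: a₀ = 2; p₀/q₀ = 2/1; p₀² − 5·q₀² = 4 − 5 = -1.
  k = 1: m = 2, d = 1, a = ⌊(2 + 2)/1⌋ = 4; p/q = (4·2 + 1)/(4·1 + 0) = 9/4; p² − 5·q² = 81 − 80 = 1.
  The first convergent with p² − 5·q² = 1 gives the fundamental solution (x₁, y₁) = (9, 4).
Step 2: Apply the recurrence (x_{n+1}, y_{n+1}) = (x₁x_n + 5y₁y_n, x₁y_n + y₁x_n) repeatedly.
  From (x_1, y_1) = (9, 4): x_2 = 9·9 + 5·4·4 = 161; y_2 = 9·4 + 4·9 = 72.
  From (x_2, y_2) = (161, 72): x_3 = 9·161 + 5·4·72 = 2889; y_3 = 9·72 + 4·161 = 1292.
  From (x_3, y_3) = (2889, 1292): x_4 = 9·2889 + 5·4·1292 = 51841; y_4 = 9·1292 + 4·2889 = 23184.
  From (x_4, y_4) = (51841, 23184): x_5 = 9·51841 + 5·4·23184 = 930249; y_5 = 9·23184 + 4·51841 = 416020.
  From (x_5, y_5) = (930249, 416020): x_6 = 9·930249 + 5·4·416020 = 16692641; y_6 = 9·416020 + 4·930249 = 7465176.
Step 3: Verify x_6² - 5·y_6² = 278644263554881 - 278644263554880 = 1 (should be 1). ✓

(x_1, y_1) = (9, 4); (x_6, y_6) = (16692641, 7465176).


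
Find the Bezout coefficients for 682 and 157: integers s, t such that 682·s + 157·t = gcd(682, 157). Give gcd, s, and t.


Euclidean algorithm on (682, 157) — divide until remainder is 0:
  682 = 4 · 157 + 54
  157 = 2 · 54 + 49
  54 = 1 · 49 + 5
  49 = 9 · 5 + 4
  5 = 1 · 4 + 1
  4 = 4 · 1 + 0
gcd(682, 157) = 1.
Track Bezout coefficients alongside the remainders: start with r₀ = 682 = a·1 + b·0 (s = 1, t = 0) and r₁ = 157 = a·0 + b·1 (s = 0, t = 1); each new remainder r_{k+1} = r_{k-1} − q_k·r_k inherits s_{k+1} = s_{k-1} − q_k·s_k, t_{k+1} = t_{k-1} − q_k·t_k, so r_k = a·s_k + b·t_k at every step:
  q = 4: r = 54, s = 1 − 4·0 = 1, t = 0 − 4·1 = -4  (check: 682·1 + 157·(-4) = 54)
  q = 2: r = 49, s = 0 − 2·1 = -2, t = 1 − 2·(-4) = 9  (check: 682·(-2) + 157·9 = 49)
  q = 1: r = 5, s = 1 − 1·(-2) = 3, t = -4 − 1·9 = -13  (check: 682·3 + 157·(-13) = 5)
  q = 9: r = 4, s = -2 − 9·3 = -29, t = 9 − 9·(-13) = 126  (check: 682·(-29) + 157·126 = 4)
  q = 1: r = 1, s = 3 − 1·(-29) = 32, t = -13 − 1·126 = -139  (check: 682·32 + 157·(-139) = 1)
The row with r = 1 (the gcd) gives the Bezout coefficients s = 32, t = -139.
Result: 682 · (32) + 157 · (-139) = 1.

gcd(682, 157) = 1; s = 32, t = -139 (check: 682·32 + 157·(-139) = 1).


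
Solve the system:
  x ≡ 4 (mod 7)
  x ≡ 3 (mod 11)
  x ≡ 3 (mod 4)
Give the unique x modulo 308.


Moduli 7, 11, 4 are pairwise coprime; by CRT there is a unique solution modulo M = 7 · 11 · 4 = 308.
Solve pairwise, accumulating the modulus:
  Start with x ≡ 4 (mod 7).
  Combine with x ≡ 3 (mod 11): since gcd(7, 11) = 1, we get a unique residue mod 77.
    Write x = 4 + 7·t and substitute into x ≡ 3 (mod 11): 7·t ≡ 3 − 4 = -1 (mod 11).
    Reduce coefficients mod 11: 7·t ≡ 10 (mod 11).
    The inverse of 7 mod 11 is 8 (since 7·8 = 56 = 5·11 + 1), so t ≡ 8·10 = 80 ≡ 3 (mod 11).
    Then x = 4 + 7·3 = 25, valid modulo lcm(7, 11) = 77: x ≡ 25 (mod 77).
  Combine with x ≡ 3 (mod 4): since gcd(77, 4) = 1, we get a unique residue mod 308.
    Write x = 25 + 77·t and substitute into x ≡ 3 (mod 4): 77·t ≡ 3 − 25 = -22 (mod 4).
    Reduce coefficients mod 4: 1·t ≡ 2 (mod 4).
    So t ≡ 2 (mod 4).
    Then x = 25 + 77·2 = 179, valid modulo lcm(77, 4) = 308: x ≡ 179 (mod 308).
Verify: 179 mod 7 = 4 ✓, 179 mod 11 = 3 ✓, 179 mod 4 = 3 ✓.

x ≡ 179 (mod 308).


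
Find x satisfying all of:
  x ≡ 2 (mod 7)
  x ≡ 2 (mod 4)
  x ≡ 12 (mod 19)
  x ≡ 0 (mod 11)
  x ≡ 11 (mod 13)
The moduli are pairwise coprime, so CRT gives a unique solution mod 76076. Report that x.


Product of moduli M = 7 · 4 · 19 · 11 · 13 = 76076.
Merge one congruence at a time:
  Start: x ≡ 2 (mod 7).
  Combine with x ≡ 2 (mod 4); new modulus lcm = 28.
    Write x = 2 + 7·t and substitute into x ≡ 2 (mod 4): 7·t ≡ 2 − 2 = 0 (mod 4).
    Reduce coefficients mod 4: 3·t ≡ 0 (mod 4).
    The inverse of 3 mod 4 is 3 (since 3·3 = 9 = 2·4 + 1), so t ≡ 3·0 = 0 ≡ 0 (mod 4).
    Then x = 2 + 7·0 = 2, valid modulo lcm(7, 4) = 28: x ≡ 2 (mod 28).
  Combine with x ≡ 12 (mod 19); new modulus lcm = 532.
    Write x = 2 + 28·t and substitute into x ≡ 12 (mod 19): 28·t ≡ 12 − 2 = 10 (mod 19).
    Reduce coefficients mod 19: 9·t ≡ 10 (mod 19).
    The inverse of 9 mod 19 is 17 (since 9·17 = 153 = 8·19 + 1), so t ≡ 17·10 = 170 ≡ 18 (mod 19).
    Then x = 2 + 28·18 = 506, valid modulo lcm(28, 19) = 532: x ≡ 506 (mod 532).
  Combine with x ≡ 0 (mod 11); new modulus lcm = 5852.
    Write x = 506 + 532·t and substitute into x ≡ 0 (mod 11): 532·t ≡ 0 − 506 = -506 (mod 11).
    Reduce coefficients mod 11: 4·t ≡ 0 (mod 11).
    The inverse of 4 mod 11 is 3 (since 4·3 = 12 = 1·11 + 1), so t ≡ 3·0 = 0 ≡ 0 (mod 11).
    Then x = 506 + 532·0 = 506, valid modulo lcm(532, 11) = 5852: x ≡ 506 (mod 5852).
  Combine with x ≡ 11 (mod 13); new modulus lcm = 76076.
    Write x = 506 + 5852·t and substitute into x ≡ 11 (mod 13): 5852·t ≡ 11 − 506 = -495 (mod 13).
    Reduce coefficients mod 13: 2·t ≡ 12 (mod 13).
    The inverse of 2 mod 13 is 7 (since 2·7 = 14 = 1·13 + 1), so t ≡ 7·12 = 84 ≡ 6 (mod 13).
    Then x = 506 + 5852·6 = 35618, valid modulo lcm(5852, 13) = 76076: x ≡ 35618 (mod 76076).
Verify against each original: 35618 mod 7 = 2, 35618 mod 4 = 2, 35618 mod 19 = 12, 35618 mod 11 = 0, 35618 mod 13 = 11.

x ≡ 35618 (mod 76076).


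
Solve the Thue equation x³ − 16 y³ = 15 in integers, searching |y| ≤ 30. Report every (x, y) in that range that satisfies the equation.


The equation is x³ - 16y³ = 15. For fixed y, x³ = 16·y³ + 15, so a solution requires the RHS to be a perfect cube.
Strategy: iterate y from -30 to 30, compute RHS = 16·y³ + 15, and check whether it is a (positive or negative) perfect cube.
Check small values of y:
  y = 0: RHS = 15 is not a perfect cube.
  y = 1: RHS = 31 is not a perfect cube.
  y = -1: RHS = -1 = (-1)³ ⇒ x = -1 works.
  y = 2: RHS = 143 is not a perfect cube.
  y = -2: RHS = -113 is not a perfect cube.
  y = 3: RHS = 447 is not a perfect cube.
  y = -3: RHS = -417 is not a perfect cube.
Continuing the search up to |y| = 30 finds no further solutions beyond those listed.
Collected solutions: (-1, -1).

Solutions (with |y| ≤ 30): (-1, -1).


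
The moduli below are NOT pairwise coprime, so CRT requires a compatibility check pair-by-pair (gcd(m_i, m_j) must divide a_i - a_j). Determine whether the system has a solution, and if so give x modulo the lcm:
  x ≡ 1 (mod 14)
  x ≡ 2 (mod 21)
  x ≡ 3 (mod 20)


Moduli 14, 21, 20 are not pairwise coprime, so CRT works modulo lcm(m_i) when all pairwise compatibility conditions hold.
Pairwise compatibility: gcd(m_i, m_j) must divide a_i - a_j for every pair.
Merge one congruence at a time:
  Start: x ≡ 1 (mod 14).
  Combine with x ≡ 2 (mod 21): gcd(14, 21) = 7, and 2 - 1 = 1 is NOT divisible by 7.
    ⇒ system is inconsistent (no integer solution).

No solution (the system is inconsistent).
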